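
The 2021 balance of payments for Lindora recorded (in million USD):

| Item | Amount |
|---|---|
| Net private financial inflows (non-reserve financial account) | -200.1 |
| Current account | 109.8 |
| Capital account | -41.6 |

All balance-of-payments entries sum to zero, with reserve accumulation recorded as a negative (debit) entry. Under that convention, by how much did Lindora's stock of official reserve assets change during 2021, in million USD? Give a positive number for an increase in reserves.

Official reserve transactions balance = -(109.8 + (-41.6) + (-200.1)) = 131.9
An accumulation of reserves is recorded as a debit (negative entry), so the change in the stock of reserves is the negative of that balance.
Change in official reserves = -(131.9) = -131.9

-131.9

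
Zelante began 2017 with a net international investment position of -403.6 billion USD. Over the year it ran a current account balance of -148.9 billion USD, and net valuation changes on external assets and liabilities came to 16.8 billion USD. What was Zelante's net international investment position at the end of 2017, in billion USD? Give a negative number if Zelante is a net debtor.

Change in NIIP = current account + net valuation change = -148.9 + 16.8 = -132.1
End-of-year NIIP = -403.6 + (-132.1) = -535.7

-535.7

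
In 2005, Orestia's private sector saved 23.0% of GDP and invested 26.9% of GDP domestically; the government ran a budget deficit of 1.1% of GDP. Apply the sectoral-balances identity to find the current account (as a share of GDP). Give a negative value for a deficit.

By the sectoral-balances identity, CA = (S_private - I) + (T - G).
Private balance = 23.0 - 26.9 = -3.9
Government balance (T - G) = -1.1
CA = -3.9 + (-1.1) = -5.0

-5.0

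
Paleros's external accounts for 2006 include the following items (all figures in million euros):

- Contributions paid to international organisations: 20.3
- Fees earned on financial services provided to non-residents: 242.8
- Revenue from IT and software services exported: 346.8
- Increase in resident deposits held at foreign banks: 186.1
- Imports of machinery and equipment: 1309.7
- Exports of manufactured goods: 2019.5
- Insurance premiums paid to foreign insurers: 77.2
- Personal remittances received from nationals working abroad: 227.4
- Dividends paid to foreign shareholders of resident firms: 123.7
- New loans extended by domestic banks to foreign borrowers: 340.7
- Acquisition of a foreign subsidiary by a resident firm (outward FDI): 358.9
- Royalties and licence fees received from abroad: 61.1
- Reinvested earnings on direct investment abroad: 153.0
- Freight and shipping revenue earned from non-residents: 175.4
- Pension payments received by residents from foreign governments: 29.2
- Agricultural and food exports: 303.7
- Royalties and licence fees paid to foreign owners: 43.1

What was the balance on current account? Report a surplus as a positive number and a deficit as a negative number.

1984.9

Goods: -1309.7 + 2019.5 + 303.7 = 1013.5
Services: 175.4 - 77.2 + 346.8 + 61.1 - 43.1 + 242.8 = 705.8
Primary income: -123.7 + 153.0 = 29.3
Secondary income: 29.2 + 227.4 - 20.3 = 236.3
Current account = 1013.5 + 705.8 + 29.3 + 236.3 = 1984.9
(Excluded from the current account — financial account: increase in resident deposits held at foreign banks 186.1, new loans extended by domestic banks to foreign borrowers 340.7, acquisition of a foreign subsidiary by a resident firm (outward FDI) 358.9.)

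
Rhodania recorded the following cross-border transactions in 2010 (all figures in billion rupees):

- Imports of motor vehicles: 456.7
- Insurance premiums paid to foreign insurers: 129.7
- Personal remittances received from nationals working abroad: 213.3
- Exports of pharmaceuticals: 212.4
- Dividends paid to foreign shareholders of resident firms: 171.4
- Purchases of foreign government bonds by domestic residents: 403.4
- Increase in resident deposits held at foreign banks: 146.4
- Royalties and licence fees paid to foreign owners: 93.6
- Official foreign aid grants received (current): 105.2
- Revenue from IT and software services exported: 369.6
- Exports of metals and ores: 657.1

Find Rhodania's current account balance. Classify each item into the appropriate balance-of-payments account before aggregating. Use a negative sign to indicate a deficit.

Goods: 657.1 + 212.4 - 456.7 = 412.8
Services: -129.7 - 93.6 + 369.6 = 146.3
Primary income: -171.4
Secondary income: 213.3 + 105.2 = 318.5
Current account = 412.8 + 146.3 + (-171.4) + 318.5 = 706.2
(Excluded from the current account — financial account: purchases of foreign government bonds by domestic residents 403.4, increase in resident deposits held at foreign banks 146.4.)

706.2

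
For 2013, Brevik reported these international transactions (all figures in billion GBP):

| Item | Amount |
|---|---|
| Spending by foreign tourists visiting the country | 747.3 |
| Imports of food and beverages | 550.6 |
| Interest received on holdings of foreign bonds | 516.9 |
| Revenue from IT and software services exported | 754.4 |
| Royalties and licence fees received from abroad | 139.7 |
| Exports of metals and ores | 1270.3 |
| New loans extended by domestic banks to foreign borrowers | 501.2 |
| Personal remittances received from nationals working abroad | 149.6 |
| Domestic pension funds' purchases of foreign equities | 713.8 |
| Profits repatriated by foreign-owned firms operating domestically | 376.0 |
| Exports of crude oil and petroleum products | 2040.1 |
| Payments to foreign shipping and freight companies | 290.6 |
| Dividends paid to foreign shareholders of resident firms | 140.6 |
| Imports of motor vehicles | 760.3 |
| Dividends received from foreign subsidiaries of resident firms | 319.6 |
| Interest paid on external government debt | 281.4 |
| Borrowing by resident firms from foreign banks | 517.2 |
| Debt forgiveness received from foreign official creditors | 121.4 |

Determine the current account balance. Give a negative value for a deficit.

3538.4

Goods: 2040.1 - 760.3 + 1270.3 - 550.6 = 1999.5
Services: 754.4 - 290.6 + 139.7 + 747.3 = 1350.8
Primary income: -281.4 + 319.6 - 140.6 - 376.0 + 516.9 = 38.5
Secondary income: 149.6
Current account = 1999.5 + 1350.8 + 38.5 + 149.6 = 3538.4
(Excluded from the current account — financial account: new loans extended by domestic banks to foreign borrowers 501.2, domestic pension funds' purchases of foreign equities 713.8, borrowing by resident firms from foreign banks 517.2; capital account: debt forgiveness received from foreign official creditors 121.4.)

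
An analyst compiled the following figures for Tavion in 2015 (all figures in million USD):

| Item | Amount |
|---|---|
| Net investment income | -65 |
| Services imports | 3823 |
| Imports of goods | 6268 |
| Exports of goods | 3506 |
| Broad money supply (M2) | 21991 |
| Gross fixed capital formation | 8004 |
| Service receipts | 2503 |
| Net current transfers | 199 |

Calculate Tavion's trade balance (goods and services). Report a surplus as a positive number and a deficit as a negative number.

Goods balance = 3506 - 6268 = -2762
Services balance = 2503 - 3823 = -1320
Trade balance (goods + services) = -2762 + (-1320) = -4082

-4082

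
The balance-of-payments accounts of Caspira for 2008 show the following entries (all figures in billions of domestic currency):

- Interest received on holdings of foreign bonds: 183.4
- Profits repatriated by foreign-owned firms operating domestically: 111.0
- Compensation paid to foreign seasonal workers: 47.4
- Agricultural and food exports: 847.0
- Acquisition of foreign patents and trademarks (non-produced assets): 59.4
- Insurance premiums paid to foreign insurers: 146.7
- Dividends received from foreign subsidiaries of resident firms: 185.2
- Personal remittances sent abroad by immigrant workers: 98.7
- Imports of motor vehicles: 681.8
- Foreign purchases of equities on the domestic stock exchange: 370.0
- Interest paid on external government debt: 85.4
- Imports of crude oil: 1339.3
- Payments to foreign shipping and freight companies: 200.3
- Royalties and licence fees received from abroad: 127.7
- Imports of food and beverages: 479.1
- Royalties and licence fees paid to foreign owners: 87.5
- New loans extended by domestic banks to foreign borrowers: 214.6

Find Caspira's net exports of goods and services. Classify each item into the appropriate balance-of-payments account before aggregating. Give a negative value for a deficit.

-1960.0

Goods: 847.0 - 681.8 - 1339.3 - 479.1 = -1653.2
Services: -146.7 - 87.5 - 200.3 + 127.7 = -306.8
Trade balance = -1653.2 + (-306.8) = -1960.0
(Excluded from the trade balance — primary income: interest received on holdings of foreign bonds 183.4, profits repatriated by foreign-owned firms operating domestically 111.0, compensation paid to foreign seasonal workers 47.4, dividends received from foreign subsidiaries of resident firms 185.2, interest paid on external government debt 85.4; capital account: acquisition of foreign patents and trademarks (non-produced assets) 59.4; secondary income: personal remittances sent abroad by immigrant workers 98.7; financial account: foreign purchases of equities on the domestic stock exchange 370.0, new loans extended by domestic banks to foreign borrowers 214.6.)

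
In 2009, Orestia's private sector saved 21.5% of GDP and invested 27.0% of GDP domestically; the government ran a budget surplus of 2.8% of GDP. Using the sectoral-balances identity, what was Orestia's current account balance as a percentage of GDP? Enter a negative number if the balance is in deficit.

By the sectoral-balances identity, CA = (S_private - I) + (T - G).
Private balance = 21.5 - 27.0 = -5.5
Government balance (T - G) = 2.8
CA = -5.5 + 2.8 = -2.7

-2.7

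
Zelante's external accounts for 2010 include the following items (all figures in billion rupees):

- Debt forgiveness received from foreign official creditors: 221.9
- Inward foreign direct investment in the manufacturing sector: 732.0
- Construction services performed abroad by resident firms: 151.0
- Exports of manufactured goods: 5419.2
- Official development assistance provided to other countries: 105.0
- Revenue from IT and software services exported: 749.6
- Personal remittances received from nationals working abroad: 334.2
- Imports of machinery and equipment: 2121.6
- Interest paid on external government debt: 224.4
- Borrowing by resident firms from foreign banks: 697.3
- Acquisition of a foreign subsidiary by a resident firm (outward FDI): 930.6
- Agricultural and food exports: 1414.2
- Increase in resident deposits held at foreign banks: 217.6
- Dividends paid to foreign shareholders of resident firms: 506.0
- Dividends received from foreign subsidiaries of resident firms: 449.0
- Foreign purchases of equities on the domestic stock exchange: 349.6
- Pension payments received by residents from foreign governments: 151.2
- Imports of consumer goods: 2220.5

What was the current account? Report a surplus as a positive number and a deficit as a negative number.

3490.9

Goods: 1414.2 - 2121.6 + 5419.2 - 2220.5 = 2491.3
Services: 151.0 + 749.6 = 900.6
Primary income: -506.0 - 224.4 + 449.0 = -281.4
Secondary income: 151.2 + 334.2 - 105.0 = 380.4
Current account = 2491.3 + 900.6 + (-281.4) + 380.4 = 3490.9
(Excluded from the current account — capital account: debt forgiveness received from foreign official creditors 221.9; financial account: inward foreign direct investment in the manufacturing sector 732.0, borrowing by resident firms from foreign banks 697.3, acquisition of a foreign subsidiary by a resident firm (outward FDI) 930.6, increase in resident deposits held at foreign banks 217.6, foreign purchases of equities on the domestic stock exchange 349.6.)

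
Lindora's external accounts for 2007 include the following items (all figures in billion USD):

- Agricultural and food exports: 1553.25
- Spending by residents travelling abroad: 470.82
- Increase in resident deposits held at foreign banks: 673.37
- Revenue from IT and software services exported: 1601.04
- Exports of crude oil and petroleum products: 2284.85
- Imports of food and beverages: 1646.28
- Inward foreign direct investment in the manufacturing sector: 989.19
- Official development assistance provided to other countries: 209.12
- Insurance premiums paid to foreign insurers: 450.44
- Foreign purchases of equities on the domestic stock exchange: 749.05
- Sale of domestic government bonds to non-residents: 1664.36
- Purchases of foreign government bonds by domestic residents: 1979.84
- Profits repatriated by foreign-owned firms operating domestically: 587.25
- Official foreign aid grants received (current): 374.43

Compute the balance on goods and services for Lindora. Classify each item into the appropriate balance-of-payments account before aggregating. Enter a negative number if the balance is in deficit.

2871.60

Goods: 2284.85 - 1646.28 + 1553.25 = 2191.82
Services: -470.82 - 450.44 + 1601.04 = 679.78
Trade balance = 2191.82 + 679.78 = 2871.60
(Excluded from the trade balance — financial account: increase in resident deposits held at foreign banks 673.37, inward foreign direct investment in the manufacturing sector 989.19, foreign purchases of equities on the domestic stock exchange 749.05, sale of domestic government bonds to non-residents 1664.36, purchases of foreign government bonds by domestic residents 1979.84; secondary income: official development assistance provided to other countries 209.12, official foreign aid grants received (current) 374.43; primary income: profits repatriated by foreign-owned firms operating domestically 587.25.)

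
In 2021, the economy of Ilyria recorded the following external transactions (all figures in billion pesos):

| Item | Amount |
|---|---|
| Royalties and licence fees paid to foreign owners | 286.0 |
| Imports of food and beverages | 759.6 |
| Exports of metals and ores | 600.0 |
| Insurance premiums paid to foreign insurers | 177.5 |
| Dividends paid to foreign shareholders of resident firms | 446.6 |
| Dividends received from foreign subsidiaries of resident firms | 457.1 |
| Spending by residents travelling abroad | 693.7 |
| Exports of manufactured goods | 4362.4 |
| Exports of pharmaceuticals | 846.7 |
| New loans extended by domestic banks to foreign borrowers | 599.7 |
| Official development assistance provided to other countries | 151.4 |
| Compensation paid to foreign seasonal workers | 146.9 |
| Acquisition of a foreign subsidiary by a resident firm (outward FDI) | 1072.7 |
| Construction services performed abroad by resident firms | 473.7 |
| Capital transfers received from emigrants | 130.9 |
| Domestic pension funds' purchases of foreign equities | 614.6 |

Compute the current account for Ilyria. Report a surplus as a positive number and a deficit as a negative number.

Goods: -759.6 + 4362.4 + 600.0 + 846.7 = 5049.5
Services: -286.0 - 177.5 + 473.7 - 693.7 = -683.5
Primary income: -446.6 - 146.9 + 457.1 = -136.4
Secondary income: -151.4
Current account = 5049.5 + (-683.5) + (-136.4) + (-151.4) = 4078.2
(Excluded from the current account — financial account: new loans extended by domestic banks to foreign borrowers 599.7, acquisition of a foreign subsidiary by a resident firm (outward FDI) 1072.7, domestic pension funds' purchases of foreign equities 614.6; capital account: capital transfers received from emigrants 130.9.)

4078.2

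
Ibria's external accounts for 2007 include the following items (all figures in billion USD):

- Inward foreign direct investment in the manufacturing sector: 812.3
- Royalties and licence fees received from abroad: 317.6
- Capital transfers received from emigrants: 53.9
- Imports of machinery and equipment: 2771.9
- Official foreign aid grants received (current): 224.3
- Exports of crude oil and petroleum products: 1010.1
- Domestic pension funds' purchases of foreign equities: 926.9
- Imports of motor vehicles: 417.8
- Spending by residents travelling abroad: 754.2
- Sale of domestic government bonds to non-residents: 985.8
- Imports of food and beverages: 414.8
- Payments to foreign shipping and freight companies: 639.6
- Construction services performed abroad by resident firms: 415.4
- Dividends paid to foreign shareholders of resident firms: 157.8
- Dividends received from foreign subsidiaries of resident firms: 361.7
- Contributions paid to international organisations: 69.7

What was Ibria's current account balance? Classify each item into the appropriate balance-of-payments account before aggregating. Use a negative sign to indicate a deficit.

Goods: -414.8 + 1010.1 - 417.8 - 2771.9 = -2594.4
Services: -754.2 - 639.6 + 317.6 + 415.4 = -660.8
Primary income: 361.7 - 157.8 = 203.9
Secondary income: 224.3 - 69.7 = 154.6
Current account = (-2594.4) + (-660.8) + 203.9 + 154.6 = -2896.7
(Excluded from the current account — financial account: inward foreign direct investment in the manufacturing sector 812.3, domestic pension funds' purchases of foreign equities 926.9, sale of domestic government bonds to non-residents 985.8; capital account: capital transfers received from emigrants 53.9.)

-2896.7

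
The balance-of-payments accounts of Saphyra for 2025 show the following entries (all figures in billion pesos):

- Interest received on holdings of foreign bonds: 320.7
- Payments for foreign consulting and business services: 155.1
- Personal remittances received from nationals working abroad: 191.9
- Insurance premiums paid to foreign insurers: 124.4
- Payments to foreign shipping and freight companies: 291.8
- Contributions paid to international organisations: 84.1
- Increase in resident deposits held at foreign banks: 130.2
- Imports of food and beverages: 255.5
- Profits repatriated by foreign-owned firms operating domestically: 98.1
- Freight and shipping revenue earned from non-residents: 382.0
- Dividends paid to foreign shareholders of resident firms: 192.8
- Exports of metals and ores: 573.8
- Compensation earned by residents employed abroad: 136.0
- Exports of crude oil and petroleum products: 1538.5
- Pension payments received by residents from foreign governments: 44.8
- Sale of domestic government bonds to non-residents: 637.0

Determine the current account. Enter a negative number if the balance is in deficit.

1985.9

Goods: 573.8 - 255.5 + 1538.5 = 1856.8
Services: -291.8 + 382.0 - 124.4 - 155.1 = -189.3
Primary income: -98.1 + 136.0 + 320.7 - 192.8 = 165.8
Secondary income: 191.9 + 44.8 - 84.1 = 152.6
Current account = 1856.8 + (-189.3) + 165.8 + 152.6 = 1985.9
(Excluded from the current account — financial account: increase in resident deposits held at foreign banks 130.2, sale of domestic government bonds to non-residents 637.0.)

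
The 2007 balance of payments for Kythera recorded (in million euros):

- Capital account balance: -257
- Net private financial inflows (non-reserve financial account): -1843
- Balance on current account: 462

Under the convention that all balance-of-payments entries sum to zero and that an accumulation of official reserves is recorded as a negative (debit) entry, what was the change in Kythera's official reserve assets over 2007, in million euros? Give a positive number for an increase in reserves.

-1638

Official reserve transactions balance = -(462 + (-257) + (-1843)) = 1638
An accumulation of reserves is recorded as a debit (negative entry), so the change in the stock of reserves is the negative of that balance.
Change in official reserves = -(1638) = -1638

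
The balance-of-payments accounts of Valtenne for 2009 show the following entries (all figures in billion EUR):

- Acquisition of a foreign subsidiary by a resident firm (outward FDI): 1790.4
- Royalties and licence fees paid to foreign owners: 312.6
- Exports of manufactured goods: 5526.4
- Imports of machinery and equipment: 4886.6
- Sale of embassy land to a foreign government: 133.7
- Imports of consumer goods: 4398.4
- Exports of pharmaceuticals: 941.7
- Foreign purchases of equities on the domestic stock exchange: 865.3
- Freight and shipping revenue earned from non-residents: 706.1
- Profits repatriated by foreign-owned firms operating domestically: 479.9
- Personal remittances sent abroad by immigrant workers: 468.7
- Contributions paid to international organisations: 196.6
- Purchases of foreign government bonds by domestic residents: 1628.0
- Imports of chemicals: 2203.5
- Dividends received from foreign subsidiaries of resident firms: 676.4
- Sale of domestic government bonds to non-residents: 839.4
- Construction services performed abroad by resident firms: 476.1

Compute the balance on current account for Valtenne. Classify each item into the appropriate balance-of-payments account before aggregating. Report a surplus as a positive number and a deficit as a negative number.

Goods: 5526.4 - 4886.6 - 2203.5 - 4398.4 + 941.7 = -5020.4
Services: -312.6 + 476.1 + 706.1 = 869.6
Primary income: -479.9 + 676.4 = 196.5
Secondary income: -196.6 - 468.7 = -665.3
Current account = (-5020.4) + 869.6 + 196.5 + (-665.3) = -4619.6
(Excluded from the current account — financial account: acquisition of a foreign subsidiary by a resident firm (outward FDI) 1790.4, foreign purchases of equities on the domestic stock exchange 865.3, purchases of foreign government bonds by domestic residents 1628.0, sale of domestic government bonds to non-residents 839.4; capital account: sale of embassy land to a foreign government 133.7.)

-4619.6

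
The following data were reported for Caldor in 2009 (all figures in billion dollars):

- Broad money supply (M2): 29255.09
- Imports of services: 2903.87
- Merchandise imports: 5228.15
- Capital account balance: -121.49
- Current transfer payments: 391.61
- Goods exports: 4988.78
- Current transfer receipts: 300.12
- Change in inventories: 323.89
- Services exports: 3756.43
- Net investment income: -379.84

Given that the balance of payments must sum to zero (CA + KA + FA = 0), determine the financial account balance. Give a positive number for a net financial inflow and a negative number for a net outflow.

-20.37

Goods balance = 4988.78 - 5228.15 = -239.37
Services balance = 3756.43 - 2903.87 = 852.56
Trade balance (goods + services) = -239.37 + 852.56 = 613.19
Net primary income = -379.84
Net secondary income = 300.12 - 391.61 = -91.49
Current account = 613.19 + (-379.84) + (-91.49) = 141.86
Financial account = -(141.86 + (-121.49)) = -20.37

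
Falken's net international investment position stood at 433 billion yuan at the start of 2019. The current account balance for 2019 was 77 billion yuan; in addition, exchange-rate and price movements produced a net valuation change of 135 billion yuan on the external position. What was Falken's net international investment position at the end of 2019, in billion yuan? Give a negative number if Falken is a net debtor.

645

Change in NIIP = current account + net valuation change = 77 + 135 = 212
End-of-year NIIP = 433 + 212 = 645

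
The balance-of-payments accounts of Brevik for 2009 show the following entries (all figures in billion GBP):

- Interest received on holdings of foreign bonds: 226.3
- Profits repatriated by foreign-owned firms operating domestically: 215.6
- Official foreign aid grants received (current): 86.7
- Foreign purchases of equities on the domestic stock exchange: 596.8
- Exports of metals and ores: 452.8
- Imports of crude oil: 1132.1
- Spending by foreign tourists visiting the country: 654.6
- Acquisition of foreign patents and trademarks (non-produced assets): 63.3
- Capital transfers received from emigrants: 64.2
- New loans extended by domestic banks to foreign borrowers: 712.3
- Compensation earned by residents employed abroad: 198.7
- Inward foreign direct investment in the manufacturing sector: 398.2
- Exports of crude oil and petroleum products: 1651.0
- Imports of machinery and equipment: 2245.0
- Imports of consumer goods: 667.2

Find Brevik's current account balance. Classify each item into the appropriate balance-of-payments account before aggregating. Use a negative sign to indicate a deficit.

Goods: -667.2 + 452.8 - 1132.1 + 1651.0 - 2245.0 = -1940.5
Services: 654.6
Primary income: -215.6 + 226.3 + 198.7 = 209.4
Secondary income: 86.7
Current account = (-1940.5) + 654.6 + 209.4 + 86.7 = -989.8
(Excluded from the current account — financial account: foreign purchases of equities on the domestic stock exchange 596.8, new loans extended by domestic banks to foreign borrowers 712.3, inward foreign direct investment in the manufacturing sector 398.2; capital account: acquisition of foreign patents and trademarks (non-produced assets) 63.3, capital transfers received from emigrants 64.2.)

-989.8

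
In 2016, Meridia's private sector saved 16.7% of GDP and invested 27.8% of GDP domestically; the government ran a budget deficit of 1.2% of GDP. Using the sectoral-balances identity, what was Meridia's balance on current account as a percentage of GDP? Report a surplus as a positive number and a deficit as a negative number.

-12.3

By the sectoral-balances identity, CA = (S_private - I) + (T - G).
Private balance = 16.7 - 27.8 = -11.1
Government balance (T - G) = -1.2
CA = -11.1 + (-1.2) = -12.3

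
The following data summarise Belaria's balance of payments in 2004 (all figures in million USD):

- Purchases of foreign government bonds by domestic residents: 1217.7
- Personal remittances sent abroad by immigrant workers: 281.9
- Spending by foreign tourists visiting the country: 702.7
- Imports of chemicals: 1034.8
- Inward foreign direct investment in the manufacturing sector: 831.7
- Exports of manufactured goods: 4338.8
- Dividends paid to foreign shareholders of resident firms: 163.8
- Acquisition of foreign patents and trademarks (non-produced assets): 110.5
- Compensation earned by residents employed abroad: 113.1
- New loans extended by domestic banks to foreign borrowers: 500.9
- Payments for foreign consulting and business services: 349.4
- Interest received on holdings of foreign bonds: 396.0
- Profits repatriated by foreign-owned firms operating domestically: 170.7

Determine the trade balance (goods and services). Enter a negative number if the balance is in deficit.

Goods: 4338.8 - 1034.8 = 3304.0
Services: -349.4 + 702.7 = 353.3
Trade balance = 3304.0 + 353.3 = 3657.3
(Excluded from the trade balance — financial account: purchases of foreign government bonds by domestic residents 1217.7, inward foreign direct investment in the manufacturing sector 831.7, new loans extended by domestic banks to foreign borrowers 500.9; secondary income: personal remittances sent abroad by immigrant workers 281.9; primary income: dividends paid to foreign shareholders of resident firms 163.8, compensation earned by residents employed abroad 113.1, interest received on holdings of foreign bonds 396.0, profits repatriated by foreign-owned firms operating domestically 170.7; capital account: acquisition of foreign patents and trademarks (non-produced assets) 110.5.)

3657.3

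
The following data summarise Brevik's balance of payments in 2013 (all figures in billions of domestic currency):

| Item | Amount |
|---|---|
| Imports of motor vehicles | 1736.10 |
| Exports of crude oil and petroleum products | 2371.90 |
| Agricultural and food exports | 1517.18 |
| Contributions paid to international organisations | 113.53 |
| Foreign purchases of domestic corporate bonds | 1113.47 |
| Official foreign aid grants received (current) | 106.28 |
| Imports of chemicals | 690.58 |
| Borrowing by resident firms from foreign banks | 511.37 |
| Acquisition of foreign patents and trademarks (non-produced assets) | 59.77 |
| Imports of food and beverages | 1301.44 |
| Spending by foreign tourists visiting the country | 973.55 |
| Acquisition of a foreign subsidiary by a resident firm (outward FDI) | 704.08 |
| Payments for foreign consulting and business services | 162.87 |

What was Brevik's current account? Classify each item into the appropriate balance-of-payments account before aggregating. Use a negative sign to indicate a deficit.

Goods: 2371.90 - 1301.44 - 690.58 - 1736.10 + 1517.18 = 160.96
Services: 973.55 - 162.87 = 810.68
Secondary income: -113.53 + 106.28 = -7.25
Current account = 160.96 + 810.68 + (-7.25) = 964.39
(Excluded from the current account — financial account: foreign purchases of domestic corporate bonds 1113.47, borrowing by resident firms from foreign banks 511.37, acquisition of a foreign subsidiary by a resident firm (outward FDI) 704.08; capital account: acquisition of foreign patents and trademarks (non-produced assets) 59.77.)

964.39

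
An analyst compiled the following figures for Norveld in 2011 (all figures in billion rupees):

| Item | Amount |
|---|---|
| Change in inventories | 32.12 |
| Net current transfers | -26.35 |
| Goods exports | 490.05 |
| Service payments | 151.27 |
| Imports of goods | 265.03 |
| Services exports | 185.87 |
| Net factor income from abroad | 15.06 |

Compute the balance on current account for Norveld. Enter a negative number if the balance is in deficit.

248.33

Goods balance = 490.05 - 265.03 = 225.02
Services balance = 185.87 - 151.27 = 34.60
Trade balance (goods + services) = 225.02 + 34.60 = 259.62
Net primary income = 15.06
Net secondary income = -26.35
Current account = 259.62 + 15.06 + (-26.35) = 248.33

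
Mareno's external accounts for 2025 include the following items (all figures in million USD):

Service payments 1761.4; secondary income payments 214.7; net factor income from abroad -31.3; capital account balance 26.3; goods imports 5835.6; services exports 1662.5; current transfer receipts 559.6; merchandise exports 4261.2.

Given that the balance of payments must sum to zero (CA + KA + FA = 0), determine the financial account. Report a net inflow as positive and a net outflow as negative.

Goods balance = 4261.2 - 5835.6 = -1574.4
Services balance = 1662.5 - 1761.4 = -98.9
Trade balance (goods + services) = -1574.4 + (-98.9) = -1673.3
Net primary income = -31.3
Net secondary income = 559.6 - 214.7 = 344.9
Current account = -1673.3 + (-31.3) + 344.9 = -1359.7
Financial account = -(-1359.7 + 26.3) = 1333.4

1333.4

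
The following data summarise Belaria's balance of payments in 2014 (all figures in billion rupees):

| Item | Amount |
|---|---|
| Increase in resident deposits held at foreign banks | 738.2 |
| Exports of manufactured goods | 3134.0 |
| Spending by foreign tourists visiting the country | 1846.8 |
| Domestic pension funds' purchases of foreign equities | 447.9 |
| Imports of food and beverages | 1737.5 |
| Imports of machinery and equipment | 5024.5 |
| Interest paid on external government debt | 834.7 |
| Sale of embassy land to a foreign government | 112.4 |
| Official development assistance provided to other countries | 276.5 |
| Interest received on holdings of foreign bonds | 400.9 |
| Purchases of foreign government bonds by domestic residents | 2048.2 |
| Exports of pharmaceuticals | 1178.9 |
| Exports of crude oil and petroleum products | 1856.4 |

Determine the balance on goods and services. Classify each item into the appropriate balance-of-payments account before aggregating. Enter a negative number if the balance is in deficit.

Goods: 1178.9 + 3134.0 - 5024.5 + 1856.4 - 1737.5 = -592.7
Services: 1846.8
Trade balance = -592.7 + 1846.8 = 1254.1
(Excluded from the trade balance — financial account: increase in resident deposits held at foreign banks 738.2, domestic pension funds' purchases of foreign equities 447.9, purchases of foreign government bonds by domestic residents 2048.2; primary income: interest paid on external government debt 834.7, interest received on holdings of foreign bonds 400.9; capital account: sale of embassy land to a foreign government 112.4; secondary income: official development assistance provided to other countries 276.5.)

1254.1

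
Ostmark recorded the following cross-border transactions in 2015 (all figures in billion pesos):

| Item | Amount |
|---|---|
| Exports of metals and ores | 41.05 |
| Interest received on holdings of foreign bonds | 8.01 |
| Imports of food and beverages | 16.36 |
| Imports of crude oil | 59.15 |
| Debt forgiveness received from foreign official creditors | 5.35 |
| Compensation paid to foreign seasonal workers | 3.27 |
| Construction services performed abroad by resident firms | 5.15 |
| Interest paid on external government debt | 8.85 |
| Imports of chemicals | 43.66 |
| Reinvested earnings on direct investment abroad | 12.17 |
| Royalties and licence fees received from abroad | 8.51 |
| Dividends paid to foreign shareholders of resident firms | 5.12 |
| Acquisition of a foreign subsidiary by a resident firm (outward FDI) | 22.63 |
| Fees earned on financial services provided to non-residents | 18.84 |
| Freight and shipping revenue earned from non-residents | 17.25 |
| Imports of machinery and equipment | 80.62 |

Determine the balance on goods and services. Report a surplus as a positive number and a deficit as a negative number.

Goods: -43.66 - 59.15 - 16.36 - 80.62 + 41.05 = -158.74
Services: 17.25 + 8.51 + 5.15 + 18.84 = 49.75
Trade balance = -158.74 + 49.75 = -108.99
(Excluded from the trade balance — primary income: interest received on holdings of foreign bonds 8.01, compensation paid to foreign seasonal workers 3.27, interest paid on external government debt 8.85, reinvested earnings on direct investment abroad 12.17, dividends paid to foreign shareholders of resident firms 5.12; capital account: debt forgiveness received from foreign official creditors 5.35; financial account: acquisition of a foreign subsidiary by a resident firm (outward FDI) 22.63.)

-108.99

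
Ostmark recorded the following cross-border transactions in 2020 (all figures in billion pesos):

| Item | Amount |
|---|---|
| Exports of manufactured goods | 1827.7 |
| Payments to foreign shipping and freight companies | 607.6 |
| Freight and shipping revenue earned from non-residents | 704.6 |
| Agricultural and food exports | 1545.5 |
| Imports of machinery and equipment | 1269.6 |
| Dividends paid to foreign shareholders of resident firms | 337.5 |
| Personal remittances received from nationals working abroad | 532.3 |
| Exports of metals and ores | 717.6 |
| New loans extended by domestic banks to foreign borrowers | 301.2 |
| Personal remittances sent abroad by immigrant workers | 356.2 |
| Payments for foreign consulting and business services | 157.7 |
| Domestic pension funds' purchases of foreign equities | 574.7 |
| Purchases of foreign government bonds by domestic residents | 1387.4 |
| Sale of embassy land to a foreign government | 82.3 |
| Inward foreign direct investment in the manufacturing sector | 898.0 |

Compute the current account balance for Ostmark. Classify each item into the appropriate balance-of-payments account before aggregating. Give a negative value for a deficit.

Goods: -1269.6 + 1827.7 + 717.6 + 1545.5 = 2821.2
Services: -607.6 + 704.6 - 157.7 = -60.7
Primary income: -337.5
Secondary income: -356.2 + 532.3 = 176.1
Current account = 2821.2 + (-60.7) + (-337.5) + 176.1 = 2599.1
(Excluded from the current account — financial account: new loans extended by domestic banks to foreign borrowers 301.2, domestic pension funds' purchases of foreign equities 574.7, purchases of foreign government bonds by domestic residents 1387.4, inward foreign direct investment in the manufacturing sector 898.0; capital account: sale of embassy land to a foreign government 82.3.)

2599.1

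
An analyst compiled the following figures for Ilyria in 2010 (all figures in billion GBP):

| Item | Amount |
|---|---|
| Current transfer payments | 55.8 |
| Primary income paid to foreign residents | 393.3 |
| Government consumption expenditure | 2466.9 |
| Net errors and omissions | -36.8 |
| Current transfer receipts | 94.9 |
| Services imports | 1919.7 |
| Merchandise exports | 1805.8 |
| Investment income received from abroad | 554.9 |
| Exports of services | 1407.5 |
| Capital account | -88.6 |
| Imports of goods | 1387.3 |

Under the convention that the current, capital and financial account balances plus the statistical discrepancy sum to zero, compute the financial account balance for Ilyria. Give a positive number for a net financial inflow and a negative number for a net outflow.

Goods balance = 1805.8 - 1387.3 = 418.5
Services balance = 1407.5 - 1919.7 = -512.2
Trade balance (goods + services) = 418.5 + (-512.2) = -93.7
Net primary income = 554.9 - 393.3 = 161.6
Net secondary income = 94.9 - 55.8 = 39.1
Current account = -93.7 + 161.6 + 39.1 = 107.0
Financial account = -(107.0 + (-88.6) + (-36.8)) = 18.4

18.4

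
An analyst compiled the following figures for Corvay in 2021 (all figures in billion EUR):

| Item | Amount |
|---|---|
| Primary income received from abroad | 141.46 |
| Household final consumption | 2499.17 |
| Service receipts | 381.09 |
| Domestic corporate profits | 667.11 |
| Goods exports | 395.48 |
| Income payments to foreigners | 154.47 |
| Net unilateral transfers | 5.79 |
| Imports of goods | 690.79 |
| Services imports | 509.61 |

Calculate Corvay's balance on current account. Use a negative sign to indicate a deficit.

-431.05

Goods balance = 395.48 - 690.79 = -295.31
Services balance = 381.09 - 509.61 = -128.52
Trade balance (goods + services) = -295.31 + (-128.52) = -423.83
Net primary income = 141.46 - 154.47 = -13.01
Net secondary income = 5.79
Current account = -423.83 + (-13.01) + 5.79 = -431.05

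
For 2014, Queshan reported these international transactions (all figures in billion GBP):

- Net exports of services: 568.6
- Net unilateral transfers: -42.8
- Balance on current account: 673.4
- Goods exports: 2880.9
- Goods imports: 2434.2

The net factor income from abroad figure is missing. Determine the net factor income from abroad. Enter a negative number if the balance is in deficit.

Current account = goods balance + services balance + net primary income + net secondary income
Sum of the known components = 972.5
Net factor income from abroad = CA - (known components) = 673.4 - 972.5 = -299.1

-299.1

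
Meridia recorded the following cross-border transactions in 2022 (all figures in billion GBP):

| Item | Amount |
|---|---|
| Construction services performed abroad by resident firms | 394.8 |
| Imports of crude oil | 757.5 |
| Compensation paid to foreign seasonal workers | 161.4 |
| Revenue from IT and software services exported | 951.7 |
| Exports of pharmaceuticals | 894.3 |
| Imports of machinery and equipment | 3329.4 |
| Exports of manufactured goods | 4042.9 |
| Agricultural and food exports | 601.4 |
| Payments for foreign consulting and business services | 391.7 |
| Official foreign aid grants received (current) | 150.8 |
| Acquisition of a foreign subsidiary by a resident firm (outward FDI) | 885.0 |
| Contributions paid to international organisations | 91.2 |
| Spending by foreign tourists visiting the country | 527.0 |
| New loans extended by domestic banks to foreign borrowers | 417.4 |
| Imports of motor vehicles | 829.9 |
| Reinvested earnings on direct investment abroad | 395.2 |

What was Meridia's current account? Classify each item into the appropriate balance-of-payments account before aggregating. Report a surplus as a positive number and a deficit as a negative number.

Goods: 601.4 - 757.5 - 829.9 + 4042.9 + 894.3 - 3329.4 = 621.8
Services: 394.8 - 391.7 + 951.7 + 527.0 = 1481.8
Primary income: 395.2 - 161.4 = 233.8
Secondary income: 150.8 - 91.2 = 59.6
Current account = 621.8 + 1481.8 + 233.8 + 59.6 = 2397.0
(Excluded from the current account — financial account: acquisition of a foreign subsidiary by a resident firm (outward FDI) 885.0, new loans extended by domestic banks to foreign borrowers 417.4.)

2397.0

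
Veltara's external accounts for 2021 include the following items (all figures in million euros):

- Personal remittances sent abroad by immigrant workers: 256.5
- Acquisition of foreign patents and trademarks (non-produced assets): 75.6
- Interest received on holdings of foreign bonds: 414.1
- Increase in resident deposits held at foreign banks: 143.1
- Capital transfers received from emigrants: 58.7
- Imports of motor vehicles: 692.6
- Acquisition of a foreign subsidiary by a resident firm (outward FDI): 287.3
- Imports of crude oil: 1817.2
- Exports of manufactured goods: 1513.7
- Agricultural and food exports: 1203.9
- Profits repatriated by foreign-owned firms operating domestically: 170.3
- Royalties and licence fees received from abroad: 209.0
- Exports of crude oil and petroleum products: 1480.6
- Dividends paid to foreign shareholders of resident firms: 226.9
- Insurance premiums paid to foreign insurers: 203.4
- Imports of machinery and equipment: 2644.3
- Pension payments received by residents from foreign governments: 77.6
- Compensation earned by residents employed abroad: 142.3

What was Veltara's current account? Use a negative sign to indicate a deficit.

Goods: 1513.7 - 1817.2 - 692.6 + 1203.9 - 2644.3 + 1480.6 = -955.9
Services: -203.4 + 209.0 = 5.6
Primary income: -226.9 + 142.3 + 414.1 - 170.3 = 159.2
Secondary income: -256.5 + 77.6 = -178.9
Current account = (-955.9) + 5.6 + 159.2 + (-178.9) = -970.0
(Excluded from the current account — capital account: acquisition of foreign patents and trademarks (non-produced assets) 75.6, capital transfers received from emigrants 58.7; financial account: increase in resident deposits held at foreign banks 143.1, acquisition of a foreign subsidiary by a resident firm (outward FDI) 287.3.)

-970.0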